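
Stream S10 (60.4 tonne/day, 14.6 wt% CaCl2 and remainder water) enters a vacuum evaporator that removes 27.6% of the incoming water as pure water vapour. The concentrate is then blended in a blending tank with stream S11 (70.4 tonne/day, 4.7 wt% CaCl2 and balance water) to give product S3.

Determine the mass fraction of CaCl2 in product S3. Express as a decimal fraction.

Vapour removed = 0.276×0.854×60.4 = 14.237 tonne/day; concentrate = 46.163 tonne/day.
CaCl2 reaching the mixer = 8.8184 (from concentrate) + 70.4×0.047 = 12.127 tonne/day.
Product flow = 46.163 + 70.4 = 116.56 tonne/day; CaCl2 fraction = 0.1040.

0.1040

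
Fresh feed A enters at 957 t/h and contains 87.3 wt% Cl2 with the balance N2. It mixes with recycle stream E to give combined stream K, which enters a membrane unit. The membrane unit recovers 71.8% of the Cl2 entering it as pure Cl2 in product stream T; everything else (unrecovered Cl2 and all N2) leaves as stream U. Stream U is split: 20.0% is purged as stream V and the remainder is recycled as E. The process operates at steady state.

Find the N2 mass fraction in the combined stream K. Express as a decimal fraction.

0.360

N2 enters only via A and leaves only via the purge: 957×0.127 = 0.200×(N2 in U), and the membrane unit passes all N2, so N2 in K = N2 in U = 607.69 t/h.
Cl2 in K: m_A = 957×0.873 + (1−0.200)·(1−0.718)·m_A, so m_A = 835.46/0.7744 = 1078.8 t/h.
K = 1078.8 + 607.69 = 1686.5 t/h.
N2 fraction in K = 607.69/1686.5 = 0.360.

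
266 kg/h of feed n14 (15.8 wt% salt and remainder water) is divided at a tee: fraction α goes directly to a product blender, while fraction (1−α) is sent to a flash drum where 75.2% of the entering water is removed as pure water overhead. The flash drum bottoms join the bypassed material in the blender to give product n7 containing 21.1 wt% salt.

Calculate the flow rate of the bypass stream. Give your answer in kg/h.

160.5 kg/h

All 266×0.158 = 42.028 kg/h of salt reaches n7, so n7 = 42.028/0.211 = 199.18 kg/h and vapour = 66.815 kg/h.
The evaporator receives (1−α)·266 of feed at 0.842 water and removes 0.752 of that water:
0.752×0.842×(1−α)×266 = 66.815
(1−α) = 66.815/168.43 = 0.3967;  α = 0.6033.
Bypass flow = 0.6033×266 = 160.48 kg/h.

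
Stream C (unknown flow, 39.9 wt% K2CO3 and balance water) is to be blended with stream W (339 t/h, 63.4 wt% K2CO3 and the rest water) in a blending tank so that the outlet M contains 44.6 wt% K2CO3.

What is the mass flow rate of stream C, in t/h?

1356 t/h

Let C be the unknown flow. Total out = 339 + C.
K2CO3 balance: 214.93 + 0.399·C = 0.446·(339 + C)
(0.399 − 0.446)·C = 0.446×339 − 214.93 = -63.732
C = -63.732 / -0.047 = 1356 t/h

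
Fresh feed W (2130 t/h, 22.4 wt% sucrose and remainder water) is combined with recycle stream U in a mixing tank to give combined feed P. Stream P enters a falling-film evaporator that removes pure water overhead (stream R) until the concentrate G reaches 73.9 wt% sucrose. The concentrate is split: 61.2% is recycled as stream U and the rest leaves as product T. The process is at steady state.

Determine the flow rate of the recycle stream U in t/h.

1018 t/h

Overall sucrose balance (none leaves overhead): sucrose in fresh feed = sucrose in product, i.e. 2130×0.224 = (1−0.612)·G·0.739.
G = 477.12/(0.739×0.388) = 1664 t/h.
Recycle U = 0.612×1664 = 1018.4 t/h.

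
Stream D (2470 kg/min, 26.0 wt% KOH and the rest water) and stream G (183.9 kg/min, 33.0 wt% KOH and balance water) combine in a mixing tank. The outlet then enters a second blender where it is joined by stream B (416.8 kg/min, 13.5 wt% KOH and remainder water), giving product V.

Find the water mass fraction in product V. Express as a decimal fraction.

0.7528

Overall, product flow = 3070.7 kg/min.
water in = 2470×0.740 + 183.9×0.670 + 416.8×0.865 = 2311.5 kg/min.
water fraction in V = 0.7528.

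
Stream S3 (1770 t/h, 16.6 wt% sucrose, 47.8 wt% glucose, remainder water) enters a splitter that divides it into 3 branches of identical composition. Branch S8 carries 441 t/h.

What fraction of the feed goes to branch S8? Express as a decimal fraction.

0.249

Fraction to S8 = 441/1770 = 0.2492.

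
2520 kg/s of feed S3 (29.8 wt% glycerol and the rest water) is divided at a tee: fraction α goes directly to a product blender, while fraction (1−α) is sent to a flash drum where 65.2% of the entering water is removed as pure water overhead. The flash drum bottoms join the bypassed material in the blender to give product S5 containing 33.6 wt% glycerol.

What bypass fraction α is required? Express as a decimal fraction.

0.753

All 2520×0.298 = 750.96 kg/s of glycerol reaches S5, so S5 = 750.96/0.336 = 2235 kg/s and vapour = 285 kg/s.
The evaporator receives (1−α)·2520 of feed at 0.702 water and removes 0.652 of that water:
0.652×0.702×(1−α)×2520 = 285
(1−α) = 285/1153.4 = 0.2471;  α = 0.7529.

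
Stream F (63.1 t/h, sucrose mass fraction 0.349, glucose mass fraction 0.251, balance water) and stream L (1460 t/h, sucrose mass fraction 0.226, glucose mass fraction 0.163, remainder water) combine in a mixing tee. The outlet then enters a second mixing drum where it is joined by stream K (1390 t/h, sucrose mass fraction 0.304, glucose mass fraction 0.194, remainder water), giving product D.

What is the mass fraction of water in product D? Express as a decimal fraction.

0.554

Overall, product flow = 2913.1 t/h.
water in = 63.1×0.400 + 1460×0.611 + 1390×0.502 = 1615.1 t/h.
water fraction in D = 0.554.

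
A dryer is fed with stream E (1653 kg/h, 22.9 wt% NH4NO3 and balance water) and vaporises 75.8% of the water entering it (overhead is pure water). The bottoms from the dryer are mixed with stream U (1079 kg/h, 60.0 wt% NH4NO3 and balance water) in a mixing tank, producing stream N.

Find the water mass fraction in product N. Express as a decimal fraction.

0.4190

Vapour removed = 0.758×0.771×1653 = 966.04 kg/h; concentrate = 686.96 kg/h.
water reaching the mixer = 308.42 (from concentrate) + 1079×0.400 = 740.02 kg/h.
Product flow = 686.96 + 1079 = 1766 kg/h; water fraction = 0.4190.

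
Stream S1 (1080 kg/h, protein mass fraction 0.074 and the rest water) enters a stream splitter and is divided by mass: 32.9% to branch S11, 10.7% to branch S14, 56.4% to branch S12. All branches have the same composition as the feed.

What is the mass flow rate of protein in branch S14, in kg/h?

8.551 kg/h

Branch S14 total = 0.107×1080 = 115.56 kg/h.
protein in S14 = 0.074×115.56 = 8.5514 kg/h.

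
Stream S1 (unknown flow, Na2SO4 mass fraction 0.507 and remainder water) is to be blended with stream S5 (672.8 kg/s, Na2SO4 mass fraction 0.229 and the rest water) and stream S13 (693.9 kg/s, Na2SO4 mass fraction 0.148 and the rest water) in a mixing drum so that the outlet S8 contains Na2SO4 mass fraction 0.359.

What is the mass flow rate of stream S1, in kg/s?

1580 kg/s

Let S1 be the unknown flow. Total out = 1366.7 + S1.
Na2SO4 balance: 256.77 + 0.507·S1 = 0.359·(1366.7 + S1)
(0.507 − 0.359)·S1 = 0.359×1366.7 − 256.77 = 233.88
S1 = 233.88 / 0.148 = 1580.2 kg/s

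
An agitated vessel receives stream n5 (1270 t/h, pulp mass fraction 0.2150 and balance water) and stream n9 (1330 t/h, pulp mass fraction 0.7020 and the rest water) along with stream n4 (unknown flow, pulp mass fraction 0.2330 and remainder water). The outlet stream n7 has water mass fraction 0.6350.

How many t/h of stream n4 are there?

Let n4 be the unknown flow. Total out = 2600 + n4.
water balance: 1393.3 + 0.767·n4 = 0.635·(2600 + n4)
(0.767 − 0.635)·n4 = 0.635×2600 − 1393.3 = 257.71
n4 = 257.71 / 0.132 = 1952.3 t/h

1952 t/h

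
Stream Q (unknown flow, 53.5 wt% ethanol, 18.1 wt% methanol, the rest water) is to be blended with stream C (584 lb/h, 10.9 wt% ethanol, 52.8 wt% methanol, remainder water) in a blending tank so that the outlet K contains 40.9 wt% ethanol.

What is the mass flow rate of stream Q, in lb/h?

1390 lb/h

Let Q be the unknown flow. Total out = 584 + Q.
ethanol balance: 63.656 + 0.535·Q = 0.409·(584 + Q)
(0.535 − 0.409)·Q = 0.409×584 − 63.656 = 175.2
Q = 175.2 / 0.126 = 1390.5 lb/h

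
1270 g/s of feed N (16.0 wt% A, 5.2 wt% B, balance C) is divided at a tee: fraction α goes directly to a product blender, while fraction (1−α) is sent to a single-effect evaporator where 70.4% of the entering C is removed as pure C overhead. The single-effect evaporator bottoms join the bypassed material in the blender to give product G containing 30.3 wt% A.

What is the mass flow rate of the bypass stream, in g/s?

189.6 g/s

All 1270×0.160 = 203.2 g/s of A reaches G, so G = 203.2/0.303 = 670.63 g/s and vapour = 599.37 g/s.
The evaporator receives (1−α)·1270 of feed at 0.788 C and removes 0.704 of that C:
0.704×0.788×(1−α)×1270 = 599.37
(1−α) = 599.37/704.54 = 0.8507;  α = 0.1493.
Bypass flow = 0.1493×1270 = 189.57 g/s.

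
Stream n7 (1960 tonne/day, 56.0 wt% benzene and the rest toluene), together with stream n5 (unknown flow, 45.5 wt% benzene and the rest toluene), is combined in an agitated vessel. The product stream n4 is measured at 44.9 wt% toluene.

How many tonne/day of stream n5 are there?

Let n5 be the unknown flow. Total out = 1960 + n5.
toluene balance: 862.4 + 0.545·n5 = 0.449·(1960 + n5)
(0.545 − 0.449)·n5 = 0.449×1960 − 862.4 = 17.64
n5 = 17.64 / 0.096 = 183.75 tonne/day

183.7 tonne/day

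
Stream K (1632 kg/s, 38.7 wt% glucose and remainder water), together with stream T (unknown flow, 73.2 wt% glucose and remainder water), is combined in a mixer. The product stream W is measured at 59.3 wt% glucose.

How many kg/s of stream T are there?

2419 kg/s

Let T be the unknown flow. Total out = 1632 + T.
glucose balance: 631.58 + 0.732·T = 0.593·(1632 + T)
(0.732 − 0.593)·T = 0.593×1632 − 631.58 = 336.19
T = 336.19 / 0.139 = 2418.6 kg/s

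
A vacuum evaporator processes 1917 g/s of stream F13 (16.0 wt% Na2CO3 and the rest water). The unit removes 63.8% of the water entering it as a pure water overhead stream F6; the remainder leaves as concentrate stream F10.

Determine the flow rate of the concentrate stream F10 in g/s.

889.6 g/s

water entering = 1917×0.840 = 1610.3 g/s; overhead removed = 0.638×1610.3 = 1027.4 g/s.
Concentrate = 1917 − 1027.4 = 889.64 g/s.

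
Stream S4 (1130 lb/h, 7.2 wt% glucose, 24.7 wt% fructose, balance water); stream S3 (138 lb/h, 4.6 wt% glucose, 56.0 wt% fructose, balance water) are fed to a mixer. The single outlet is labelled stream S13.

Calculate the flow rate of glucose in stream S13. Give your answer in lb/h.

glucose out = glucose in = 1130×0.072 + 138×0.046 = 87.708 lb/h.

87.71 lb/h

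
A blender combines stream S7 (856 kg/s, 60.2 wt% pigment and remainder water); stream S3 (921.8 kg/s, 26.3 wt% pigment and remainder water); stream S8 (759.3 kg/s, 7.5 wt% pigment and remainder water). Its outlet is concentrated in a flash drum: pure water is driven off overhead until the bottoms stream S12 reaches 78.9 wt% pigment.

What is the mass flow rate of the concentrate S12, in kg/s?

pigment entering = 856×0.602 + 921.8×0.263 + 759.3×0.075 = 814.69 kg/s.
All pigment reports to S12, so S12 = 814.69/0.789 = 1032.6 kg/s.

1033 kg/s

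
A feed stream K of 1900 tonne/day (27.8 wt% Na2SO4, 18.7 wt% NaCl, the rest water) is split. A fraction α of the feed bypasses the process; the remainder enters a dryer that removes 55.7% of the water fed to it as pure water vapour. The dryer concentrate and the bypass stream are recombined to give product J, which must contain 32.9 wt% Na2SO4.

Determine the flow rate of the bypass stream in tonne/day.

All 1900×0.278 = 528.2 tonne/day of Na2SO4 reaches J, so J = 528.2/0.329 = 1605.5 tonne/day and vapour = 294.53 tonne/day.
The evaporator receives (1−α)·1900 of feed at 0.535 water and removes 0.557 of that water:
0.557×0.535×(1−α)×1900 = 294.53
(1−α) = 294.53/566.19 = 0.5202;  α = 0.4798.
Bypass flow = 0.4798×1900 = 911.63 tonne/day.

911.6 tonne/day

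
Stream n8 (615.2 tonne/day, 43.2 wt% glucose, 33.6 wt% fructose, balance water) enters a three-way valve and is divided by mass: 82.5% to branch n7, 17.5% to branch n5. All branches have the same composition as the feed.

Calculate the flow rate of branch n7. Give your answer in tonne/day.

507.5 tonne/day

Branch n7 flow = 0.825×615.2 = 507.54 tonne/day.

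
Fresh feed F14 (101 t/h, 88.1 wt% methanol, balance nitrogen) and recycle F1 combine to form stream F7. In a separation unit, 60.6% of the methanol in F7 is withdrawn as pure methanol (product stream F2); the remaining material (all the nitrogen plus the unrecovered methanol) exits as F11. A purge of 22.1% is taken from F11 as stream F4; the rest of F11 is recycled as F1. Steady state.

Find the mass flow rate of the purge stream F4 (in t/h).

nitrogen enters only via F14 and leaves only via the purge: 101×0.119 = 0.221×(nitrogen in F11), and the separation unit passes all nitrogen, so nitrogen in F7 = nitrogen in F11 = 54.385 t/h.
methanol in F7: m_A = 101×0.881 + (1−0.221)·(1−0.606)·m_A, so m_A = 88.981/0.6931 = 128.39 t/h.
F11 = (1−0.606)×128.39 + 54.385 = 104.97 t/h.
Purge F4 = 0.221×104.97 = 23.198 t/h.

23.2 t/h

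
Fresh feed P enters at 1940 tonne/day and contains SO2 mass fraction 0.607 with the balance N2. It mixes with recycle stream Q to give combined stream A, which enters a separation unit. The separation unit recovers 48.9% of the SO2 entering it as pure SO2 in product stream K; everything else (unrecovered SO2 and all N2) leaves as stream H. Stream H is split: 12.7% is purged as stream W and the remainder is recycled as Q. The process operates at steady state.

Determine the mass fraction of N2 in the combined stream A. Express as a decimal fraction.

0.738

N2 enters only via P and leaves only via the purge: 1940×0.393 = 0.127×(N2 in H), and the separation unit passes all N2, so N2 in A = N2 in H = 6003.3 tonne/day.
SO2 in A: m_A = 1940×0.607 + (1−0.127)·(1−0.489)·m_A, so m_A = 1177.6/0.5539 = 2126 tonne/day.
A = 2126 + 6003.3 = 8129.3 tonne/day.
N2 fraction in A = 6003.3/8129.3 = 0.738.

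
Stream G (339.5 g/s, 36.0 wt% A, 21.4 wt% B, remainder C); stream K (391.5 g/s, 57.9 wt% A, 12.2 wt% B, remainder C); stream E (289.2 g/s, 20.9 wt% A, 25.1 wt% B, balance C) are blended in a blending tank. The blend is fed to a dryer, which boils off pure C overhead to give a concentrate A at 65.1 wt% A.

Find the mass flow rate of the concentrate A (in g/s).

A entering = 339.5×0.360 + 391.5×0.579 + 289.2×0.209 = 409.34 g/s.
All A reports to A, so A = 409.34/0.651 = 628.79 g/s.

628.8 g/s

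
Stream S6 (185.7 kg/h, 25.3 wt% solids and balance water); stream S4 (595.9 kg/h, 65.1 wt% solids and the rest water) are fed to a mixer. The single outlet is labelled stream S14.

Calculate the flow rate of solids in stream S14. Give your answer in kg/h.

434.9 kg/h

solids out = solids in = 185.7×0.253 + 595.9×0.651 = 434.91 kg/h.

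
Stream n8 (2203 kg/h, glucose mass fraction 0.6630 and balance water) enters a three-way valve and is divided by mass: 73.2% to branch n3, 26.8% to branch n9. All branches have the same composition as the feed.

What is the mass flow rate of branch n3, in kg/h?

1613 kg/h

Branch n3 flow = 0.732×2203 = 1612.6 kg/h.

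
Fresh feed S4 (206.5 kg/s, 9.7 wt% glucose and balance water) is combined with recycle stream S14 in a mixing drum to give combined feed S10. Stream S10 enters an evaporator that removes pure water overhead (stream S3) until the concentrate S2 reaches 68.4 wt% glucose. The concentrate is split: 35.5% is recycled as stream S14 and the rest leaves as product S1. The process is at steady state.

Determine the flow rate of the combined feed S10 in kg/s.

222.6 kg/s

Overall glucose balance (none leaves overhead): glucose in fresh feed = glucose in product, i.e. 206.5×0.097 = (1−0.355)·S2·0.684.
S2 = 20.03/(0.684×0.645) = 45.402 kg/s.
Recycle S14 = 0.355×45.402 = 16.118 kg/s.
Combined feed S10 = 206.5 + 16.118 = 222.62 kg/s.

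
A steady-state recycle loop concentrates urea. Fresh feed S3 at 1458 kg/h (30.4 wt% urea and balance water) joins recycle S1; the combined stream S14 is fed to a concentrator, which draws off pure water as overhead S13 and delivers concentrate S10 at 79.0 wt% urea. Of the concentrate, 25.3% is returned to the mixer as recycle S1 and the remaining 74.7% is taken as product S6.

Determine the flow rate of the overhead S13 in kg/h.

Overall urea balance (none leaves overhead): urea in fresh feed = urea in product, i.e. 1458×0.304 = (1−0.253)·S10·0.790.
S10 = 443.23/(0.790×0.747) = 751.08 kg/h.
Recycle S1 = 0.253×751.08 = 190.02 kg/h.
Combined feed S14 = 1458 + 190.02 = 1648 kg/h.
Overhead S13 = S14 − S10 = 1648 − 751.08 = 896.95 kg/h.

896.9 kg/h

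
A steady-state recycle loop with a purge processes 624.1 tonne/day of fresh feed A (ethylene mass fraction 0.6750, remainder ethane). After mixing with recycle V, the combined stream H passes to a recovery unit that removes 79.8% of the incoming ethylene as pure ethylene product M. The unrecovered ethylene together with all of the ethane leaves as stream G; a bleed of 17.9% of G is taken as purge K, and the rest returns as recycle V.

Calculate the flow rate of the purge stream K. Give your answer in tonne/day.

221.1 tonne/day

ethane enters only via A and leaves only via the purge: 624.1×0.325 = 0.179×(ethane in G), and the recovery unit passes all ethane, so ethane in H = ethane in G = 1133.1 tonne/day.
ethylene in H: m_A = 624.1×0.675 + (1−0.179)·(1−0.798)·m_A, so m_A = 421.27/0.8342 = 505.02 tonne/day.
G = (1−0.798)×505.02 + 1133.1 = 1235.2 tonne/day.
Purge K = 0.179×1235.2 = 221.09 tonne/day.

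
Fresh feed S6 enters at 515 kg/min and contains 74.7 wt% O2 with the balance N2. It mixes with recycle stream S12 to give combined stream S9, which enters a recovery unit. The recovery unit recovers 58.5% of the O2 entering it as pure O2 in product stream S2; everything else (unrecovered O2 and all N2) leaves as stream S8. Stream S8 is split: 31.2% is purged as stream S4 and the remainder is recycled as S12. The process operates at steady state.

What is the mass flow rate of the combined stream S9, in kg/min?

956.1 kg/min

N2 enters only via S6 and leaves only via the purge: 515×0.253 = 0.312×(N2 in S8), and the recovery unit passes all N2, so N2 in S9 = N2 in S8 = 417.61 kg/min.
O2 in S9: m_A = 515×0.747 + (1−0.312)·(1−0.585)·m_A, so m_A = 384.7/0.7145 = 538.44 kg/min.
S9 = 538.44 + 417.61 = 956.05 kg/min.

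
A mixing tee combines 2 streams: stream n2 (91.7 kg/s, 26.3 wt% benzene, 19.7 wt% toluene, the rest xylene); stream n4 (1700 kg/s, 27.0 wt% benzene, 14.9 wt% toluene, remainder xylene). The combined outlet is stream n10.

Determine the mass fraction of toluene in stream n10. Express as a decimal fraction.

0.1515

Total flow out = 91.7 + 1700 = 1791.7 kg/s.
toluene in = 91.7×0.197 + 1700×0.149 = 271.36 kg/s.
toluene mass fraction in n10 = 271.36/1791.7 = 0.1515.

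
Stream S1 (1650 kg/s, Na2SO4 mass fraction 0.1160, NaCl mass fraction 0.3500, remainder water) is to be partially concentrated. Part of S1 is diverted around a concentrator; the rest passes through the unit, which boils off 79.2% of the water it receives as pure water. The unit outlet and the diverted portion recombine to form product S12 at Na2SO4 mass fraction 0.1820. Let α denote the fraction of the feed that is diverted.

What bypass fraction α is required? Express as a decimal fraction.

0.143

All 1650×0.116 = 191.4 kg/s of Na2SO4 reaches S12, so S12 = 191.4/0.182 = 1051.6 kg/s and vapour = 598.35 kg/s.
The evaporator receives (1−α)·1650 of feed at 0.534 water and removes 0.792 of that water:
0.792×0.534×(1−α)×1650 = 598.35
(1−α) = 598.35/697.83 = 0.8574;  α = 0.1426.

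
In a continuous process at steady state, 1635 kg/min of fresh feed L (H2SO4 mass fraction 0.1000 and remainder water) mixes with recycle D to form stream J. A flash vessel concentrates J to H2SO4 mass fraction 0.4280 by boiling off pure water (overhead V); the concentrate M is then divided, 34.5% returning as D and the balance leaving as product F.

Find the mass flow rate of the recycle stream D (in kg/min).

201.2 kg/min

Overall H2SO4 balance (none leaves overhead): H2SO4 in fresh feed = H2SO4 in product, i.e. 1635×0.100 = (1−0.345)·M·0.428.
M = 163.5/(0.428×0.655) = 583.22 kg/min.
Recycle D = 0.345×583.22 = 201.21 kg/min.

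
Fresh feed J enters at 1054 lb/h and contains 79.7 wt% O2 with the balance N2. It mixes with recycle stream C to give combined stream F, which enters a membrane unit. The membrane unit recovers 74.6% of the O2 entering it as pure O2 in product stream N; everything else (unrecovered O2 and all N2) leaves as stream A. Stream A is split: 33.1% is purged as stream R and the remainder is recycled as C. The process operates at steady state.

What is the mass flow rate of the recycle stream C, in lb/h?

N2 enters only via J and leaves only via the purge: 1054×0.203 = 0.331×(N2 in A), and the membrane unit passes all N2, so N2 in F = N2 in A = 646.41 lb/h.
O2 in F: m_A = 1054×0.797 + (1−0.331)·(1−0.746)·m_A, so m_A = 840.04/0.8301 = 1012 lb/h.
A = (1−0.746)×1012 + 646.41 = 903.46 lb/h.
Recycle C = (1−0.331)×903.46 = 604.41 lb/h.

604.4 lb/h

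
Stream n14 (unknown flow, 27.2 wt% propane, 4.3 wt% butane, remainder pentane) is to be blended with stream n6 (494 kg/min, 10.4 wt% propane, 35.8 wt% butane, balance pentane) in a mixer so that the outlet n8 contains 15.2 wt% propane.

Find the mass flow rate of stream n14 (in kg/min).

Let n14 be the unknown flow. Total out = 494 + n14.
propane balance: 51.376 + 0.272·n14 = 0.152·(494 + n14)
(0.272 − 0.152)·n14 = 0.152×494 − 51.376 = 23.712
n14 = 23.712 / 0.120 = 197.6 kg/min

197.6 kg/min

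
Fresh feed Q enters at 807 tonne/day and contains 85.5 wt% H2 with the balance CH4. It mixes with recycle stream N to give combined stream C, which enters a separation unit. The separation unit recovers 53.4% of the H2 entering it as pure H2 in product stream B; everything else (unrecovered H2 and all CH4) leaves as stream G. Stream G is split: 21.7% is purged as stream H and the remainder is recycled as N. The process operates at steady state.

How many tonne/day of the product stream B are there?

H2 in C: m_A = 807×0.855 + (1−0.217)·(1−0.534)·m_A, so m_A = 689.99/0.6351 = 1086.4 tonne/day.
Product B = 0.534×1086.4 = 580.13 tonne/day.

580.1 tonne/day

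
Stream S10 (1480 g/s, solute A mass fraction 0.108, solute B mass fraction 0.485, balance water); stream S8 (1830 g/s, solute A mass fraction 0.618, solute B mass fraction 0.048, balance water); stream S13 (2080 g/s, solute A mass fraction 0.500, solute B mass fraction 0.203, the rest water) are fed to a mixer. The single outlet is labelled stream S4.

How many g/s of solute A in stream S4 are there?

2331 g/s

solute A out = solute A in = 1480×0.108 + 1830×0.618 + 2080×0.500 = 2330.8 g/s.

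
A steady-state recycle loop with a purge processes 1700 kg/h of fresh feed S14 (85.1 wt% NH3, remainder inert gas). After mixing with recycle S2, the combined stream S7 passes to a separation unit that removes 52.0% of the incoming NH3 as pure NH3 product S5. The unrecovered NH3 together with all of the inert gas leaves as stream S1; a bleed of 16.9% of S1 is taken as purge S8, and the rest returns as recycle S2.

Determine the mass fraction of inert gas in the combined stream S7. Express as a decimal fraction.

inert gas enters only via S14 and leaves only via the purge: 1700×0.149 = 0.169×(inert gas in S1), and the separation unit passes all inert gas, so inert gas in S7 = inert gas in S1 = 1498.8 kg/h.
NH3 in S7: m_A = 1700×0.851 + (1−0.169)·(1−0.520)·m_A, so m_A = 1446.7/0.6011 = 2406.7 kg/h.
S7 = 2406.7 + 1498.8 = 3905.5 kg/h.
inert gas fraction in S7 = 1498.8/3905.5 = 0.384.

0.384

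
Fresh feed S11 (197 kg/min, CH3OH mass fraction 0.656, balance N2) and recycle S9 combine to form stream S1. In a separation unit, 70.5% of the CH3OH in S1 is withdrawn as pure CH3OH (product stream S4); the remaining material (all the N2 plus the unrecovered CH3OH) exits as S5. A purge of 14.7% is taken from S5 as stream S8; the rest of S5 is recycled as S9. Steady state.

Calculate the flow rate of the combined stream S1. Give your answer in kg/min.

633.7 kg/min

N2 enters only via S11 and leaves only via the purge: 197×0.344 = 0.147×(N2 in S5), and the separation unit passes all N2, so N2 in S1 = N2 in S5 = 461.01 kg/min.
CH3OH in S1: m_A = 197×0.656 + (1−0.147)·(1−0.705)·m_A, so m_A = 129.23/0.7484 = 172.69 kg/min.
S1 = 172.69 + 461.01 = 633.69 kg/min.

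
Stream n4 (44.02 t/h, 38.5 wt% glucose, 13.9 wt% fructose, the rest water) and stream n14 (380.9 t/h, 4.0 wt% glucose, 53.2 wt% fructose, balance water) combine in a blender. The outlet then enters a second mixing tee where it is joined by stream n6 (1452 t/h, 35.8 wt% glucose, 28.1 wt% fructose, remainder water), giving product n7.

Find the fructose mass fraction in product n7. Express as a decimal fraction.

0.329

Overall, product flow = 1876.9 t/h.
fructose in = 44.02×0.139 + 380.9×0.532 + 1452×0.281 = 616.77 t/h.
fructose fraction in n7 = 0.329.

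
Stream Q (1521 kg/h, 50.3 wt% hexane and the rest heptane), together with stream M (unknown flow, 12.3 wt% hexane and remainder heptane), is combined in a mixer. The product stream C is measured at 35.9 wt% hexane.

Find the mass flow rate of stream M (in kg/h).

Let M be the unknown flow. Total out = 1521 + M.
hexane balance: 765.06 + 0.123·M = 0.359·(1521 + M)
(0.123 − 0.359)·M = 0.359×1521 − 765.06 = -219.02
M = -219.02 / -0.236 = 928.07 kg/h

928.1 kg/h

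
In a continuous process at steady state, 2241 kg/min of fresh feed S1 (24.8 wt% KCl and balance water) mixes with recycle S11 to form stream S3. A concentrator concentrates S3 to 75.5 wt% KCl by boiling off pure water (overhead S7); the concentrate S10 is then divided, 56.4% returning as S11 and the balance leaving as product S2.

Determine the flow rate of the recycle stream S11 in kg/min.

Overall KCl balance (none leaves overhead): KCl in fresh feed = KCl in product, i.e. 2241×0.248 = (1−0.564)·S10·0.755.
S10 = 555.77/(0.755×0.436) = 1688.3 kg/min.
Recycle S11 = 0.564×1688.3 = 952.22 kg/min.

952.2 kg/min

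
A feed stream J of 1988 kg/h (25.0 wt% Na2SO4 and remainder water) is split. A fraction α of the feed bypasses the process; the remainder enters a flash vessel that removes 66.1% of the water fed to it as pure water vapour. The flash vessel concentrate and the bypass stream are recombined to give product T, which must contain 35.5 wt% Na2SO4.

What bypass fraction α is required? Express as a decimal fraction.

0.403

All 1988×0.250 = 497 kg/h of Na2SO4 reaches T, so T = 497/0.355 = 1400 kg/h and vapour = 588 kg/h.
The evaporator receives (1−α)·1988 of feed at 0.750 water and removes 0.661 of that water:
0.661×0.750×(1−α)×1988 = 588
(1−α) = 588/985.55 = 0.5966;  α = 0.4034.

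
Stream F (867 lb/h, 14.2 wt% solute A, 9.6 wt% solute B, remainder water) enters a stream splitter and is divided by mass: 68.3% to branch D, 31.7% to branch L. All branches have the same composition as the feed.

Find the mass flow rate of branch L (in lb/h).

274.8 lb/h

Branch L flow = 0.317×867 = 274.84 lb/h.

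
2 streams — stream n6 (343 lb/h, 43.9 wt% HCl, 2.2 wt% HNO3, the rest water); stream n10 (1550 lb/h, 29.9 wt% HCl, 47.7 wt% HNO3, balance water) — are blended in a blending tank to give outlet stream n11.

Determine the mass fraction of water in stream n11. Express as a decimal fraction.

Total flow out = 343 + 1550 = 1893 lb/h.
water in = 343×0.539 + 1550×0.224 = 532.08 lb/h.
water mass fraction in n11 = 532.08/1893 = 0.281.

0.281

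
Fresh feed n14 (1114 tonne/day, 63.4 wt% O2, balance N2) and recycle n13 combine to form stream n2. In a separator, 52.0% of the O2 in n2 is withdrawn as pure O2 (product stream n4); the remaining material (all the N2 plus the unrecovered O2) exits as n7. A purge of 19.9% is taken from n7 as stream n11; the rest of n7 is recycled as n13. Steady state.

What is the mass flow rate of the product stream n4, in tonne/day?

596.7 tonne/day

O2 in n2: m_A = 1114×0.634 + (1−0.199)·(1−0.520)·m_A, so m_A = 706.28/0.6155 = 1147.4 tonne/day.
Product n4 = 0.520×1147.4 = 596.67 tonne/day.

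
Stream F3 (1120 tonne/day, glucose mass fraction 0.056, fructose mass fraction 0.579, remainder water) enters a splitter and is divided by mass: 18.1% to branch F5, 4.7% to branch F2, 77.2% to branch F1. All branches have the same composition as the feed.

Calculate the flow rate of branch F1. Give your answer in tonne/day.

Branch F1 flow = 0.772×1120 = 864.64 tonne/day.

864.6 tonne/day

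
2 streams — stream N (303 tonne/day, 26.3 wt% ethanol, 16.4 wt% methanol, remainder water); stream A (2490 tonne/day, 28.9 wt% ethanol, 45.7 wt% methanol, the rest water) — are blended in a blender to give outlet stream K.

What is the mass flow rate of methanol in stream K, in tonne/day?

methanol out = methanol in = 303×0.164 + 2490×0.457 = 1187.6 tonne/day.

1188 tonne/day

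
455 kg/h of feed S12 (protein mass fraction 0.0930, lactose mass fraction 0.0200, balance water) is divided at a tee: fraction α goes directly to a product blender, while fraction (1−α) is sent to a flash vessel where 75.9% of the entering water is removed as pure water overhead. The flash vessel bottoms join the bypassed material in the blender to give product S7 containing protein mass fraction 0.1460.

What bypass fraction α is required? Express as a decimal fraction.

0.461

All 455×0.093 = 42.315 kg/h of protein reaches S7, so S7 = 42.315/0.146 = 289.83 kg/h and vapour = 165.17 kg/h.
The evaporator receives (1−α)·455 of feed at 0.887 water and removes 0.759 of that water:
0.759×0.887×(1−α)×455 = 165.17
(1−α) = 165.17/306.32 = 0.5392;  α = 0.4608.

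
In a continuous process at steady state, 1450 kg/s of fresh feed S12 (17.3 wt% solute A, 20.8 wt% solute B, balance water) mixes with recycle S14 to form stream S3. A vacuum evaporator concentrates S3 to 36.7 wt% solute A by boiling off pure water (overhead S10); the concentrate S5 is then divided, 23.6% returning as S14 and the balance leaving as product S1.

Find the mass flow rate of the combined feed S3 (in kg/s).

Overall solute A balance (none leaves overhead): solute A in fresh feed = solute A in product, i.e. 1450×0.173 = (1−0.236)·S5·0.367.
S5 = 250.85/(0.367×0.764) = 894.65 kg/s.
Recycle S14 = 0.236×894.65 = 211.14 kg/s.
Combined feed S3 = 1450 + 211.14 = 1661.1 kg/s.

1661 kg/s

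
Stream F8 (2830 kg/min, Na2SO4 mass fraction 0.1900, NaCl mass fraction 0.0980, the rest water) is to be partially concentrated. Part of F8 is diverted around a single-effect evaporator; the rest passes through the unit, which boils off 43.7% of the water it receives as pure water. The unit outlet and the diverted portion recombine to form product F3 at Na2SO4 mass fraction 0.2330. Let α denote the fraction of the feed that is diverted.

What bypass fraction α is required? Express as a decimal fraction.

All 2830×0.190 = 537.7 kg/min of Na2SO4 reaches F3, so F3 = 537.7/0.233 = 2307.7 kg/min and vapour = 522.27 kg/min.
The evaporator receives (1−α)·2830 of feed at 0.712 water and removes 0.437 of that water:
0.437×0.712×(1−α)×2830 = 522.27
(1−α) = 522.27/880.54 = 0.5931;  α = 0.4069.

0.407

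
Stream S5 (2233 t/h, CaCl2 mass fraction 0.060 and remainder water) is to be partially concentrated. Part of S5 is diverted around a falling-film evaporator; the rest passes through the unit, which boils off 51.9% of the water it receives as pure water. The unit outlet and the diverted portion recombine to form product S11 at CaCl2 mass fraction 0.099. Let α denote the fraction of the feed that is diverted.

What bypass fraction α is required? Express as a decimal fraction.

0.193

All 2233×0.060 = 133.98 t/h of CaCl2 reaches S11, so S11 = 133.98/0.099 = 1353.3 t/h and vapour = 879.67 t/h.
The evaporator receives (1−α)·2233 of feed at 0.940 water and removes 0.519 of that water:
0.519×0.940×(1−α)×2233 = 879.67
(1−α) = 879.67/1089.4 = 0.8075;  α = 0.1925.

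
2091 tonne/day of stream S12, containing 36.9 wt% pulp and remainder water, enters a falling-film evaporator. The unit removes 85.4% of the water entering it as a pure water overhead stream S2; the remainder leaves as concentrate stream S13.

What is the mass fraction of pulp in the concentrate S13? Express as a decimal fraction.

pulp is not removed: 2091×0.369 = 771.58 tonne/day of pulp enters S13.
water entering = 2091×0.631 = 1319.4 tonne/day; overhead removed = 0.854×1319.4 = 1126.8 tonne/day.
Concentrate = 2091 − 1126.8 = 964.21 tonne/day.
Mass fraction = 771.58/964.21 = 0.8002.

0.8002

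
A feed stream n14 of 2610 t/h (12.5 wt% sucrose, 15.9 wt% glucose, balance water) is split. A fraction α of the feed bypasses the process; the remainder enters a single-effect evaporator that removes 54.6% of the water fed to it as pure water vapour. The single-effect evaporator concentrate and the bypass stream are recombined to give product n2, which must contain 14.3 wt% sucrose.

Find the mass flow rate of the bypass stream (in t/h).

All 2610×0.125 = 326.25 t/h of sucrose reaches n2, so n2 = 326.25/0.143 = 2281.5 t/h and vapour = 328.53 t/h.
The evaporator receives (1−α)·2610 of feed at 0.716 water and removes 0.546 of that water:
0.546×0.716×(1−α)×2610 = 328.53
(1−α) = 328.53/1020.3 = 0.3220;  α = 0.6780.
Bypass flow = 0.6780×2610 = 1769.6 t/h.

1770 t/h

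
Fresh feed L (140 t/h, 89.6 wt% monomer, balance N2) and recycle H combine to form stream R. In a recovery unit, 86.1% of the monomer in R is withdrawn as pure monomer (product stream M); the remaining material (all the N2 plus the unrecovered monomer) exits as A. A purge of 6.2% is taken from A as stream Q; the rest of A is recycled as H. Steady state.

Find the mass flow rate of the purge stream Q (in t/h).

15.8 t/h

N2 enters only via L and leaves only via the purge: 140×0.104 = 0.062×(N2 in A), and the recovery unit passes all N2, so N2 in R = N2 in A = 234.84 t/h.
monomer in R: m_A = 140×0.896 + (1−0.062)·(1−0.861)·m_A, so m_A = 125.44/0.8696 = 144.25 t/h.
A = (1−0.861)×144.25 + 234.84 = 254.89 t/h.
Purge Q = 0.062×254.89 = 15.803 t/h.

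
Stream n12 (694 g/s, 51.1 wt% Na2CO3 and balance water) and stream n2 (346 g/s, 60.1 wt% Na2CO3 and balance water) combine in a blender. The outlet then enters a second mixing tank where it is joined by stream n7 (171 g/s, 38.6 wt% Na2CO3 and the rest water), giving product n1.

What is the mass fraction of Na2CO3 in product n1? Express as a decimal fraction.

0.519

Overall, product flow = 1211 g/s.
Na2CO3 in = 694×0.511 + 346×0.601 + 171×0.386 = 628.59 g/s.
Na2CO3 fraction in n1 = 0.519.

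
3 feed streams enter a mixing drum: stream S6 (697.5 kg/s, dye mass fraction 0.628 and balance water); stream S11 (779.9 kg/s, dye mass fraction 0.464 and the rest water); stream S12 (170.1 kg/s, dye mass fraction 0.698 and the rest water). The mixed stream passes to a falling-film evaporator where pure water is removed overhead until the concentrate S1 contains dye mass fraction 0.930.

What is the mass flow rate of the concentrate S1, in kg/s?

987.8 kg/s

dye entering = 697.5×0.628 + 779.9×0.464 + 170.1×0.698 = 918.63 kg/s.
All dye reports to S1, so S1 = 918.63/0.930 = 987.78 kg/s.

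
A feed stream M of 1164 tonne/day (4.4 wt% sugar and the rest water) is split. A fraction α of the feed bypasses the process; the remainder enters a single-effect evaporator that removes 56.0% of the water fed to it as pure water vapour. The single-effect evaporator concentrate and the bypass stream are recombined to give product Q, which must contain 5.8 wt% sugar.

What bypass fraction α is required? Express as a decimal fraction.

0.549

All 1164×0.044 = 51.216 tonne/day of sugar reaches Q, so Q = 51.216/0.058 = 883.03 tonne/day and vapour = 280.97 tonne/day.
The evaporator receives (1−α)·1164 of feed at 0.956 water and removes 0.560 of that water:
0.560×0.956×(1−α)×1164 = 280.97
(1−α) = 280.97/623.16 = 0.4509;  α = 0.5491.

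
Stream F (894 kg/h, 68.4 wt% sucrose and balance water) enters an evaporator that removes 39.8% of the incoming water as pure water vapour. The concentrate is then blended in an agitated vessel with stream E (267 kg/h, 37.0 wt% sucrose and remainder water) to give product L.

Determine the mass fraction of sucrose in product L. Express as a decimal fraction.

Vapour removed = 0.398×0.316×894 = 112.44 kg/h; concentrate = 781.56 kg/h.
sucrose reaching the mixer = 611.5 (from concentrate) + 267×0.370 = 710.29 kg/h.
Product flow = 781.56 + 267 = 1048.6 kg/h; sucrose fraction = 0.6774.

0.6774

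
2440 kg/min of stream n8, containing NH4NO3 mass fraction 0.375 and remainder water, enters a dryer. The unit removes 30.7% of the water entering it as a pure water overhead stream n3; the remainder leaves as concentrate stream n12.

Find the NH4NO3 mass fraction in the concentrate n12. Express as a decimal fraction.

NH4NO3 is not removed: 2440×0.375 = 915 kg/min of NH4NO3 enters n12.
water entering = 2440×0.625 = 1525 kg/min; overhead removed = 0.307×1525 = 468.18 kg/min.
Concentrate = 2440 − 468.18 = 1971.8 kg/min.
Mass fraction = 915/1971.8 = 0.464.

0.464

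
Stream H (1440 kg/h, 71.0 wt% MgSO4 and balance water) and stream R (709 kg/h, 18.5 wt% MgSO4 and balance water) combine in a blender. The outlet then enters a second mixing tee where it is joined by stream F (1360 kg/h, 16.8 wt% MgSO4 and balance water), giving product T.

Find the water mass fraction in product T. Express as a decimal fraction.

Overall, product flow = 3509 kg/h.
water in = 1440×0.290 + 709×0.815 + 1360×0.832 = 2127 kg/h.
water fraction in T = 0.606.

0.606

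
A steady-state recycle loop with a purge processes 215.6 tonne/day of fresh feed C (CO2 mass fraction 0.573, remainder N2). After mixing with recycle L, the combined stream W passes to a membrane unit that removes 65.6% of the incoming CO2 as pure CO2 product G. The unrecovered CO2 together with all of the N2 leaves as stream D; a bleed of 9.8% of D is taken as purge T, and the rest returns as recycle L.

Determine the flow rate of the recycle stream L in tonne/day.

N2 enters only via C and leaves only via the purge: 215.6×0.427 = 0.098×(N2 in D), and the membrane unit passes all N2, so N2 in W = N2 in D = 939.4 tonne/day.
CO2 in W: m_A = 215.6×0.573 + (1−0.098)·(1−0.656)·m_A, so m_A = 123.54/0.6897 = 179.12 tonne/day.
D = (1−0.656)×179.12 + 939.4 = 1001 tonne/day.
Recycle L = (1−0.098)×1001 = 902.92 tonne/day.

902.9 tonne/day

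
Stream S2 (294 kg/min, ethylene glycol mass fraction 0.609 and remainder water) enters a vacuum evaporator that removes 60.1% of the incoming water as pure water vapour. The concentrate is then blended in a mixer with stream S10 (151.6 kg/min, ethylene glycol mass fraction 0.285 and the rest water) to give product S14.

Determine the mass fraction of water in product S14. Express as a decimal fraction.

0.410

Vapour removed = 0.601×0.391×294 = 69.087 kg/min; concentrate = 224.91 kg/min.
water reaching the mixer = 45.867 (from concentrate) + 151.6×0.715 = 154.26 kg/min.
Product flow = 224.91 + 151.6 = 376.51 kg/min; water fraction = 0.410.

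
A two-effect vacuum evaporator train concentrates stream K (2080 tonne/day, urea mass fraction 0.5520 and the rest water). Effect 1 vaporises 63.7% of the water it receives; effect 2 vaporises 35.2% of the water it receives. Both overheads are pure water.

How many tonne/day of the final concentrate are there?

1367 tonne/day

water in feed = 2080×0.448 = 931.84 tonne/day.
After stage 1: water left = (1−0.637)×931.84 = 338.26; stream total = 1486.4 tonne/day.
After stage 2: water left = (1−0.352)×338.26 = 219.19; final concentrate = 1367.4 tonne/day.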